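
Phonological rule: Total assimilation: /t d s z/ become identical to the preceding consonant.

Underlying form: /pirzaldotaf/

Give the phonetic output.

/z/ after /r/ → [r] (total assimilation)
/d/ after /l/ → [l] (total assimilation)

[pirrallotaf]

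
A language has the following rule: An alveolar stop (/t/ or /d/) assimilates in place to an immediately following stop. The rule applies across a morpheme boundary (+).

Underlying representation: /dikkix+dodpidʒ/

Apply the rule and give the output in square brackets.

/d/ before /p/ (labial) → [b]

[dikkix+dobpidʒ]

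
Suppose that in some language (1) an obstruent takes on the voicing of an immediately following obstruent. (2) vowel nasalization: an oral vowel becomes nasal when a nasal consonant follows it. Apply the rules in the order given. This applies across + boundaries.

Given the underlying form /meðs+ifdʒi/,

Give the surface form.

[meθs+ivdʒi]

Rule 1: /ð/ before /s/ (voiceless) → [θ]
Rule 1: /f/ before /dʒ/ (voiced) → [v]
After rule 1: meθs+ivdʒi
Rule 2: no segment meets the rule's conditions; no change.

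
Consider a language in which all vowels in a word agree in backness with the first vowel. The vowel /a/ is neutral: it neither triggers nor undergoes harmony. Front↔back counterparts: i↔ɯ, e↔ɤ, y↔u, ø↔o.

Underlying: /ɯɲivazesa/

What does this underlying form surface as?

/i/ harmonizes with /ɯ/ ([+back]) → [ɯ]
/e/ harmonizes with /ɯ/ ([+back]) → [ɤ]

[ɯɲɯvazɤsa]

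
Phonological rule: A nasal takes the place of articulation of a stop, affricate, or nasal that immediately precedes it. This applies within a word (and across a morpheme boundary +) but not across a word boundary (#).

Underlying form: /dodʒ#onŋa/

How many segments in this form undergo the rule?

1

/ŋ/ after /n/ (alveolar) → [n]
1 segment changes.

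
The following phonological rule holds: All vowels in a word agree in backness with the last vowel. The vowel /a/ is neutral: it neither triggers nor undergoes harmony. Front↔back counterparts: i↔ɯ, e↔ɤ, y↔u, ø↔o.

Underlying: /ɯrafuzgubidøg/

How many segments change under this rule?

/ɯ/ harmonizes with /ø/ ([-back]) → [i]
/u/ harmonizes with /ø/ ([-back]) → [y]
/u/ harmonizes with /ø/ ([-back]) → [y]
3 segments change.

3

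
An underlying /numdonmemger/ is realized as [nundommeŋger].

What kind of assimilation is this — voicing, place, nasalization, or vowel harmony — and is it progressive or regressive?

/m/→[n] /n/→[m] /m/→[ŋ].
Each target copies a feature from the following segment, so the direction is regressive.

place assimilation, regressive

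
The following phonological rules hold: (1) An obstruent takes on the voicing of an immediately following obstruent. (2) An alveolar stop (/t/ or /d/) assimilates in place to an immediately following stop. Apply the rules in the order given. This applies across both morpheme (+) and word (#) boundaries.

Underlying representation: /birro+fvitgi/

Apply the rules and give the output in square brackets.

Rule 1: /f/ before /v/ (voiced) → [v]
Rule 1: /t/ before /g/ (voiced) → [d]
After rule 1: birro+vvidgi
Rule 2: /d/ before /g/ (velar) → [g]

[birro+vviggi]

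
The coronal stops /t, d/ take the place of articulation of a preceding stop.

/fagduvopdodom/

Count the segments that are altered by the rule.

2

/d/ after /g/ (velar) → [g]
/d/ after /p/ (labial) → [b]
2 segments change.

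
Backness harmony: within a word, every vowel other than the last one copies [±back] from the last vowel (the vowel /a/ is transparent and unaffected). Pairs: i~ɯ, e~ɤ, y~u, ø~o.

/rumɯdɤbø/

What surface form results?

[rymidebø]

/u/ harmonizes with /ø/ ([-back]) → [y]
/ɯ/ harmonizes with /ø/ ([-back]) → [i]
/ɤ/ harmonizes with /ø/ ([-back]) → [e]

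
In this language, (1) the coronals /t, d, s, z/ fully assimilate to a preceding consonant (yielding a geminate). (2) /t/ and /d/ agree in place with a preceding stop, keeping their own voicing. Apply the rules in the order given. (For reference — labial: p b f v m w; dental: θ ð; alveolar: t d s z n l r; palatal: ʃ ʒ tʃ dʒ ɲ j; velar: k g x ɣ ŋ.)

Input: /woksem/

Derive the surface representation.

Rule 1: /s/ after /k/ → [k] (total assimilation)
After rule 1: wokkem
Rule 2: no segment meets the rule's conditions; no change.

[wokkem]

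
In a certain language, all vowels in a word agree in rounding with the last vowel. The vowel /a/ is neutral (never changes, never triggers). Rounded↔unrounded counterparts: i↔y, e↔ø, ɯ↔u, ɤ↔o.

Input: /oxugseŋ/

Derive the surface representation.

/o/ harmonizes with /e/ ([-round]) → [ɤ]
/u/ harmonizes with /e/ ([-round]) → [ɯ]

[ɤxɯgseŋ]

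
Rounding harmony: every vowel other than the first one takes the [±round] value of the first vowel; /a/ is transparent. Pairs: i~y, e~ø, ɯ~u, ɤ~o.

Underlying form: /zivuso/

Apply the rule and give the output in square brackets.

[zivɯsɤ]

/u/ harmonizes with /i/ ([-round]) → [ɯ]
/o/ harmonizes with /i/ ([-round]) → [ɤ]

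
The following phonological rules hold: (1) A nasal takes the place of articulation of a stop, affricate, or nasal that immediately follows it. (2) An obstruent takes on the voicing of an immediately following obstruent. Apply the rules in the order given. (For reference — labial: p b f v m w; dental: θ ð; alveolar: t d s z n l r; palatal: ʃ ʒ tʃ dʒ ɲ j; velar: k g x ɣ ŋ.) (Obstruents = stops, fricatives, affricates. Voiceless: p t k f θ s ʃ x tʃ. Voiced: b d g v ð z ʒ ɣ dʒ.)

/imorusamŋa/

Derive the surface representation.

Rule 1: /m/ before /ŋ/ (velar) → [ŋ]
After rule 1: imorusaŋŋa
Rule 2: no segment meets the rule's conditions; no change.

[imorusaŋŋa]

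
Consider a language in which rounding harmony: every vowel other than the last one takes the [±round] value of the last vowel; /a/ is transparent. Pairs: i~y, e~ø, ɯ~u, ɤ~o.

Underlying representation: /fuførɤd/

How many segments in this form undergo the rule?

2

/u/ harmonizes with /ɤ/ ([-round]) → [ɯ]
/ø/ harmonizes with /ɤ/ ([-round]) → [e]
2 segments change.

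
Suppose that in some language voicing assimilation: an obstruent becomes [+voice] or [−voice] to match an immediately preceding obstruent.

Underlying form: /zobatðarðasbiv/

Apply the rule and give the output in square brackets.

[zobatθarðaspiv]

/ð/ after /t/ (voiceless) → [θ]
/b/ after /s/ (voiceless) → [p]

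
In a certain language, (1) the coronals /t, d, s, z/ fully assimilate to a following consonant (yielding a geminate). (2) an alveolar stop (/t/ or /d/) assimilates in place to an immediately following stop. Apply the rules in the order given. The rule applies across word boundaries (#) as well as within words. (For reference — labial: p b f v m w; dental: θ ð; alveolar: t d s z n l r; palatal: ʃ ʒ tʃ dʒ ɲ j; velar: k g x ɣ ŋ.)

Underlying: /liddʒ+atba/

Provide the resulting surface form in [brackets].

Rule 1: /d/ before /dʒ/ → [dʒ] (total assimilation)
Rule 1: /t/ before /b/ → [b] (total assimilation)
After rule 1: lidʒdʒ+abba
Rule 2: no segment meets the rule's conditions; no change.

[lidʒdʒ+abba]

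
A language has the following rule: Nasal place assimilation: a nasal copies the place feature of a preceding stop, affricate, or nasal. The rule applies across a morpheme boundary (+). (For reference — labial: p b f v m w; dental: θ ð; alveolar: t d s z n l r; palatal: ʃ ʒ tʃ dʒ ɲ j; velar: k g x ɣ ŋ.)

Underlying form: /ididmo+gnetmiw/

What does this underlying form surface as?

/m/ after /d/ (alveolar) → [n]
/n/ after /g/ (velar) → [ŋ]
/m/ after /t/ (alveolar) → [n]

[ididno+gŋetniw]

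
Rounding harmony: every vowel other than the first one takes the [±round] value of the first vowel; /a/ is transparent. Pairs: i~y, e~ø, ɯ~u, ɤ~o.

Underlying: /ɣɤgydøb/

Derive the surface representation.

/y/ harmonizes with /ɤ/ ([-round]) → [i]
/ø/ harmonizes with /ɤ/ ([-round]) → [e]

[ɣɤgideb]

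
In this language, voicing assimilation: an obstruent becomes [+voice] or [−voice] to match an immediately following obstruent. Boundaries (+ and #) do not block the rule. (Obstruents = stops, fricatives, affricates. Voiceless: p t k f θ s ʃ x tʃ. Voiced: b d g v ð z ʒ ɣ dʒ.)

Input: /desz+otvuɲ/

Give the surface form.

[dezz+odvuɲ]

/s/ before /z/ (voiced) → [z]
/t/ before /v/ (voiced) → [d]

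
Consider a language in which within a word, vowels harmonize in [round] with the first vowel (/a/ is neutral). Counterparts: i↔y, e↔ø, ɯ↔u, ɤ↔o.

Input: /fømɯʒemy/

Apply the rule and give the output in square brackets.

[fømuʒømy]

/ɯ/ harmonizes with /ø/ ([+round]) → [u]
/e/ harmonizes with /ø/ ([+round]) → [ø]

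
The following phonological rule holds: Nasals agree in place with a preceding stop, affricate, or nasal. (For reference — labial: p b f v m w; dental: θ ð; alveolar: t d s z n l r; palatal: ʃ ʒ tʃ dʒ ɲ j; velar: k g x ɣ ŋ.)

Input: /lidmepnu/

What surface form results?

/m/ after /d/ (alveolar) → [n]
/n/ after /p/ (labial) → [m]

[lidnepmu]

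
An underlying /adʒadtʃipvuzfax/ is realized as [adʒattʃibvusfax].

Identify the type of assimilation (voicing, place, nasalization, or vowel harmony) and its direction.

/d/→[t] /p/→[b] /z/→[s].
Each target copies a feature from the following segment, so the direction is regressive.

voicing assimilation, regressive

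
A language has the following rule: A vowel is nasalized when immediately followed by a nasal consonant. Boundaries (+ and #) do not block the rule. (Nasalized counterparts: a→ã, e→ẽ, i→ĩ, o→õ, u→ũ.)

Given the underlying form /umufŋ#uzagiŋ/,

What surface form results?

[ũmufŋ#uzagĩŋ]

/u/ before nasal /m/ → [ũ]
/i/ before nasal /ŋ/ → [ĩ]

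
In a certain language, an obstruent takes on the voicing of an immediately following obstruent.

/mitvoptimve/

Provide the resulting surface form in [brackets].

/t/ before /v/ (voiced) → [d]

[midvoptimve]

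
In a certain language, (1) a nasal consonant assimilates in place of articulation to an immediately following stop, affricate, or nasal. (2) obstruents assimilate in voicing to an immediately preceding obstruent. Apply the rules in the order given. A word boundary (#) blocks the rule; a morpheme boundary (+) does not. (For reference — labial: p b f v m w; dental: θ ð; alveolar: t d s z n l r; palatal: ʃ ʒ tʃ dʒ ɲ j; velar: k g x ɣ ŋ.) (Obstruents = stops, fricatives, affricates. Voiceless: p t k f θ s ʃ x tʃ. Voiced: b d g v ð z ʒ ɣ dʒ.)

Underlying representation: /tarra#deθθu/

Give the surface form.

[tarra#deθθu]

Rule 1: no segment meets the rule's conditions; no change.
After rule 1: tarra#deθθu
Rule 2: no segment meets the rule's conditions; no change.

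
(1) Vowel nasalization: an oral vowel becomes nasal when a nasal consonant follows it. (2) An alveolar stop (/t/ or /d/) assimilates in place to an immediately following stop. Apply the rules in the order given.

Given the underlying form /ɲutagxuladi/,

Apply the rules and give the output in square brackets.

[ɲutagxuladi]

Rule 1: no segment meets the rule's conditions; no change.
After rule 1: ɲutagxuladi
Rule 2: no segment meets the rule's conditions; no change.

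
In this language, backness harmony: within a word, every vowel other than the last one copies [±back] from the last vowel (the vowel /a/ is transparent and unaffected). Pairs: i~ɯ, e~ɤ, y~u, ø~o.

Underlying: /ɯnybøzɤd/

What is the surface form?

[ɯnubozɤd]

/y/ harmonizes with /ɤ/ ([+back]) → [u]
/ø/ harmonizes with /ɤ/ ([+back]) → [o]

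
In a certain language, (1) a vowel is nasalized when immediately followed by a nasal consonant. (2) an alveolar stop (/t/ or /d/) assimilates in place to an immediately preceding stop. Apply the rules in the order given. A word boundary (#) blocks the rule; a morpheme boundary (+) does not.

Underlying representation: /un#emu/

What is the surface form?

Rule 1: /u/ before nasal /n/ → [ũ]
Rule 1: /e/ before nasal /m/ → [ẽ]
After rule 1: ũn#ẽmu
Rule 2: no segment meets the rule's conditions; no change.

[ũn#ẽmu]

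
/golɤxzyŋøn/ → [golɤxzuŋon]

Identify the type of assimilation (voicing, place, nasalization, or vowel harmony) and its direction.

/y/→[u] /ø/→[o].
Vowels agree with the first vowel, so the harmony is progressive.

vowel harmony, progressive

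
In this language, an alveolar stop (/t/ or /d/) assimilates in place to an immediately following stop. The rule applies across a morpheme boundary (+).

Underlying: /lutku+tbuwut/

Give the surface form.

[lukku+pbuwut]

/t/ before /k/ (velar) → [k]
/t/ before /b/ (labial) → [p]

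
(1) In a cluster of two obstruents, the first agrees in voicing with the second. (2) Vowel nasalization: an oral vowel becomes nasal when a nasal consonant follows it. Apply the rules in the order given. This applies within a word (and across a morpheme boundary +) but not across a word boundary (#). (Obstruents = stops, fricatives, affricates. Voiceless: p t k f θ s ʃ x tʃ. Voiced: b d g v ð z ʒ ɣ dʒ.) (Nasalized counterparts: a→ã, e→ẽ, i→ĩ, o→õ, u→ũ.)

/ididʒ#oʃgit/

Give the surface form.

[ididʒ#oʒgit]

Rule 1: /ʃ/ before /g/ (voiced) → [ʒ]
After rule 1: ididʒ#oʒgit
Rule 2: no segment meets the rule's conditions; no change.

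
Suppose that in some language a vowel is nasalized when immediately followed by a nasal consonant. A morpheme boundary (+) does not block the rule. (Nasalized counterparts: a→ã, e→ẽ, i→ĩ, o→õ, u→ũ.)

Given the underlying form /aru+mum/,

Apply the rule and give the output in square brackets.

[arũ+mũm]

/u/ before nasal /m/ → [ũ]
/u/ before nasal /m/ → [ũ]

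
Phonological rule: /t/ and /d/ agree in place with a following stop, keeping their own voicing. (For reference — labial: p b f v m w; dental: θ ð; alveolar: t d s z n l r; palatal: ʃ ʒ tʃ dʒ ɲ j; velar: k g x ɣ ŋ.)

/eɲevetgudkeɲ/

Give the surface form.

/t/ before /g/ (velar) → [k]
/d/ before /k/ (velar) → [g]

[eɲevekgugkeɲ]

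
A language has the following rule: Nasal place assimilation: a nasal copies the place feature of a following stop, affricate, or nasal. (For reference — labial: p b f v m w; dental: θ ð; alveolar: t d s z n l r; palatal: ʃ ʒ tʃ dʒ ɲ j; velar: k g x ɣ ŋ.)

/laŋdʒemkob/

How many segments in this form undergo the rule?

2

/ŋ/ before /dʒ/ (palatal) → [ɲ]
/m/ before /k/ (velar) → [ŋ]
2 segments change.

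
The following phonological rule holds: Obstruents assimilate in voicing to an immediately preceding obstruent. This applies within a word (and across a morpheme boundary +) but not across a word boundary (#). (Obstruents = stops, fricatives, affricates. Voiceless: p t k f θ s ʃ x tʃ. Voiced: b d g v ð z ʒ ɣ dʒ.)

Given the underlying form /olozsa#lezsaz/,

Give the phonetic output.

/s/ after /z/ (voiced) → [z]
/s/ after /z/ (voiced) → [z]

[olozza#lezzaz]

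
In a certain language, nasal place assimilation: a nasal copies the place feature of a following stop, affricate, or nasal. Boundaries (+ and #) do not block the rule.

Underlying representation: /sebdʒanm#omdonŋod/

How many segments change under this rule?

/n/ before /m/ (labial) → [m]
/m/ before /d/ (alveolar) → [n]
/n/ before /ŋ/ (velar) → [ŋ]
3 segments change.

3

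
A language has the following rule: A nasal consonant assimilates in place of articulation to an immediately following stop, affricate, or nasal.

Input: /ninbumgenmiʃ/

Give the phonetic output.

[nimbuŋgemmiʃ]

/n/ before /b/ (labial) → [m]
/m/ before /g/ (velar) → [ŋ]
/n/ before /m/ (labial) → [m]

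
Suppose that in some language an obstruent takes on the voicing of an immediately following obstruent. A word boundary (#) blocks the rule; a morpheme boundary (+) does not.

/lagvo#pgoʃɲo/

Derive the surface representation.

[lagvo#bgoʃɲo]

/p/ before /g/ (voiced) → [b]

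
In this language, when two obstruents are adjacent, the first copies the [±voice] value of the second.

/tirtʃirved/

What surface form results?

[tirtʃirved]

no segment meets the rule's conditions; no change.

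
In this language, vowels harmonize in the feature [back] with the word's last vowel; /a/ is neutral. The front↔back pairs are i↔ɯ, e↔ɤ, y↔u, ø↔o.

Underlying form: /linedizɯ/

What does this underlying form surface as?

/i/ harmonizes with /ɯ/ ([+back]) → [ɯ]
/e/ harmonizes with /ɯ/ ([+back]) → [ɤ]
/i/ harmonizes with /ɯ/ ([+back]) → [ɯ]

[lɯnɤdɯzɯ]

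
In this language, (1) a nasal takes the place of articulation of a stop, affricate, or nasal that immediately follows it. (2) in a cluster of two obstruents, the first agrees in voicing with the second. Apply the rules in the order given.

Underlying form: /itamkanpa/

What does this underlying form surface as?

Rule 1: /m/ before /k/ (velar) → [ŋ]
Rule 1: /n/ before /p/ (labial) → [m]
After rule 1: itaŋkampa
Rule 2: no segment meets the rule's conditions; no change.

[itaŋkampa]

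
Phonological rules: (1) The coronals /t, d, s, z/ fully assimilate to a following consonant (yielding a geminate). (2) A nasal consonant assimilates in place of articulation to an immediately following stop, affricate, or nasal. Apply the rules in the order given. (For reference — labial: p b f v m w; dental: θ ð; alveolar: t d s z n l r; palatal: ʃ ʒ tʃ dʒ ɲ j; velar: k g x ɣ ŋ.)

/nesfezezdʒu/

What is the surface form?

Rule 1: /s/ before /f/ → [f] (total assimilation)
Rule 1: /z/ before /dʒ/ → [dʒ] (total assimilation)
After rule 1: neffezedʒdʒu
Rule 2: no segment meets the rule's conditions; no change.

[neffezedʒdʒu]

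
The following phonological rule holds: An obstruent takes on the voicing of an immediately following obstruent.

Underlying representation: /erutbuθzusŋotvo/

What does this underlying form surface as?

[erudbuðzusŋodvo]

/t/ before /b/ (voiced) → [d]
/θ/ before /z/ (voiced) → [ð]
/t/ before /v/ (voiced) → [d]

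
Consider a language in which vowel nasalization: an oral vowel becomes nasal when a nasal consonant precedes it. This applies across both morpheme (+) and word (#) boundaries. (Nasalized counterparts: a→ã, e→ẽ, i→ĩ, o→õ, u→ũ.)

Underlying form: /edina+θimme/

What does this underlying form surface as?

/a/ after nasal /n/ → [ã]
/e/ after nasal /m/ → [ẽ]

[edinã+θimmẽ]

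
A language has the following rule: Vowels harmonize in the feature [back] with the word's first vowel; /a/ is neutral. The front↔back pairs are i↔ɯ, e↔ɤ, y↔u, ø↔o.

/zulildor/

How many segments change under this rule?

/i/ harmonizes with /u/ ([+back]) → [ɯ]
1 segment changes.

1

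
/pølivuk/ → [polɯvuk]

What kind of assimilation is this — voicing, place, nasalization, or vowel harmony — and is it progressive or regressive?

/ø/→[o] /i/→[ɯ].
Vowels agree with the last vowel, so the harmony is regressive.

vowel harmony, regressive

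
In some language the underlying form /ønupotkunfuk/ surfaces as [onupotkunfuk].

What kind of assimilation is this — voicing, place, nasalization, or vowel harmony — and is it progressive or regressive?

vowel harmony, regressive

/ø/→[o].
Vowels agree with the last vowel, so the harmony is regressive.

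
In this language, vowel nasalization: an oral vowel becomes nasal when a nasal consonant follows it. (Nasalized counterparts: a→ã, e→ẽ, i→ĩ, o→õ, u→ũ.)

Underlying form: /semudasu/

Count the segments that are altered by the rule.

1

/e/ before nasal /m/ → [ẽ]
1 segment changes.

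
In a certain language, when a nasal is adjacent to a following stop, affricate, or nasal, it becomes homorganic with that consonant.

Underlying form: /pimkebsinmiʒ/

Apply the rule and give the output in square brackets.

/m/ before /k/ (velar) → [ŋ]
/n/ before /m/ (labial) → [m]

[piŋkebsimmiʒ]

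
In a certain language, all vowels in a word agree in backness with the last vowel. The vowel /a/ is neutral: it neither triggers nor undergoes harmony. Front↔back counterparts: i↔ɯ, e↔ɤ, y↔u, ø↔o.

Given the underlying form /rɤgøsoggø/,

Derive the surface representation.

[regøsøggø]

/ɤ/ harmonizes with /ø/ ([-back]) → [e]
/o/ harmonizes with /ø/ ([-back]) → [ø]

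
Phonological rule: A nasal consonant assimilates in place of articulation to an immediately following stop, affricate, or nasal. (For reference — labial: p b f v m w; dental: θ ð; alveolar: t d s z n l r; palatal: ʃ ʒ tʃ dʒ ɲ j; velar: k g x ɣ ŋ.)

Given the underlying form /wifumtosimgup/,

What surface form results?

/m/ before /t/ (alveolar) → [n]
/m/ before /g/ (velar) → [ŋ]

[wifuntosiŋgup]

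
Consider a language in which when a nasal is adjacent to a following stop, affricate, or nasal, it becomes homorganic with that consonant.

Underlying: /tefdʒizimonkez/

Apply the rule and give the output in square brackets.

/n/ before /k/ (velar) → [ŋ]

[tefdʒizimoŋkez]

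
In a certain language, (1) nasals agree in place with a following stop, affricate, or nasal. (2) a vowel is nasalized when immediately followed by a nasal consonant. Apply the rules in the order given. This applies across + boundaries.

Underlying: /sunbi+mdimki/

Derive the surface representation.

[sũmbĩ+ndĩŋki]

Rule 1: /n/ before /b/ (labial) → [m]
Rule 1: /m/ before /d/ (alveolar) → [n]
Rule 1: /m/ before /k/ (velar) → [ŋ]
After rule 1: sumbi+ndiŋki
Rule 2: /u/ before nasal /m/ → [ũ]
Rule 2: /i/ before nasal /n/ → [ĩ]
Rule 2: /i/ before nasal /ŋ/ → [ĩ]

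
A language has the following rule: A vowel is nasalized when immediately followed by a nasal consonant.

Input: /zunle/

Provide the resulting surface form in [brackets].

/u/ before nasal /n/ → [ũ]

[zũnle]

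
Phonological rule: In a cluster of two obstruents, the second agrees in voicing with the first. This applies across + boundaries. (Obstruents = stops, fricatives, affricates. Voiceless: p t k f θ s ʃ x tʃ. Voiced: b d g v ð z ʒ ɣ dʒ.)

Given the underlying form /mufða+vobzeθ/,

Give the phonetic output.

[mufθa+vobzeθ]

/ð/ after /f/ (voiceless) → [θ]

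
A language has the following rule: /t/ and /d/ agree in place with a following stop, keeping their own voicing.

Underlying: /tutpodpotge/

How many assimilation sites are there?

/t/ before /p/ (labial) → [p]
/d/ before /p/ (labial) → [b]
/t/ before /g/ (velar) → [k]
3 segments change.

3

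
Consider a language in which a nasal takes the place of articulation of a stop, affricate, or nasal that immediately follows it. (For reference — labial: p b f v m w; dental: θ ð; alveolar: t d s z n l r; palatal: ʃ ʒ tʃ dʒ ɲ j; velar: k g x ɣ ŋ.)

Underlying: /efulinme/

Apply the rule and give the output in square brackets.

[efulimme]

/n/ before /m/ (labial) → [m]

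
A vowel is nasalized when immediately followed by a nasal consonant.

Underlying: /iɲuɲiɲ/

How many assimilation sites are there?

3

/i/ before nasal /ɲ/ → [ĩ]
/u/ before nasal /ɲ/ → [ũ]
/i/ before nasal /ɲ/ → [ĩ]
3 segments change.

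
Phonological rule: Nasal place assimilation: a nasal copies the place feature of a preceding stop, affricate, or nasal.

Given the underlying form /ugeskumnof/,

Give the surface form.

/n/ after /m/ (labial) → [m]

[ugeskummof]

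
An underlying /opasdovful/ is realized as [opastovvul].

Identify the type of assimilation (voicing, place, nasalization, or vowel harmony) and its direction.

/d/→[t] /f/→[v].
Each target copies a feature from the preceding segment, so the direction is progressive.

voicing assimilation, progressive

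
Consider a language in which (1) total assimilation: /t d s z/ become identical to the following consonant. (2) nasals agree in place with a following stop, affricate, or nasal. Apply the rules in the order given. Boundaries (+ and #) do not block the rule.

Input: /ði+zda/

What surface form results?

[ði+dda]

Rule 1: /z/ before /d/ → [d] (total assimilation)
After rule 1: ði+dda
Rule 2: no segment meets the rule's conditions; no change.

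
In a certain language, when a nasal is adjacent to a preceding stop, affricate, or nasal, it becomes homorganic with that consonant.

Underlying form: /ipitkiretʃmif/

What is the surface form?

[ipitkiretʃɲif]

/m/ after /tʃ/ (palatal) → [ɲ]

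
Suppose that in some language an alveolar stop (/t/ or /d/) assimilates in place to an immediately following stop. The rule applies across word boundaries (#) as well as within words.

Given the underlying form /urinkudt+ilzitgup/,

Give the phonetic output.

/t/ before /g/ (velar) → [k]

[urinkudt+ilzikgup]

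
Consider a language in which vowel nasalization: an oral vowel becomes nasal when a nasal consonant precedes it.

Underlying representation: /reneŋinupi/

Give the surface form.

/e/ after nasal /n/ → [ẽ]
/i/ after nasal /ŋ/ → [ĩ]
/u/ after nasal /n/ → [ũ]

[renẽŋĩnũpi]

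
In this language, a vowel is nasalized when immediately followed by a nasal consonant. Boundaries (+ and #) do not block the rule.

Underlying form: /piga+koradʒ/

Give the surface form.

[piga+koradʒ]

no segment meets the rule's conditions; no change.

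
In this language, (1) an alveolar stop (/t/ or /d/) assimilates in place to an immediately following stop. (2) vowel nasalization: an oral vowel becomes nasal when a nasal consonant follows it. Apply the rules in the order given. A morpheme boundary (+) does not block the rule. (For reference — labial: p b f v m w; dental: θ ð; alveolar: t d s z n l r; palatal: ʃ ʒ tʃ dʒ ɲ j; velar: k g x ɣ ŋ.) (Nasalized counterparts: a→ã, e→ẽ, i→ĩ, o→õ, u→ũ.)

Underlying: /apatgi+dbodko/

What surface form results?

[apakgi+bbogko]

Rule 1: /t/ before /g/ (velar) → [k]
Rule 1: /d/ before /b/ (labial) → [b]
Rule 1: /d/ before /k/ (velar) → [g]
After rule 1: apakgi+bbogko
Rule 2: no segment meets the rule's conditions; no change.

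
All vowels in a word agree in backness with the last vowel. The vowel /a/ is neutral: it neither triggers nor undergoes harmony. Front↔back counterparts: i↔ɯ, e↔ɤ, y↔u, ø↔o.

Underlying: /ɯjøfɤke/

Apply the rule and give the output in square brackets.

[ijøfeke]

/ɯ/ harmonizes with /e/ ([-back]) → [i]
/ɤ/ harmonizes with /e/ ([-back]) → [e]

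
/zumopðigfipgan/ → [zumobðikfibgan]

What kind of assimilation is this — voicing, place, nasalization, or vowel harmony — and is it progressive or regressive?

/p/→[b] /g/→[k] /p/→[b].
Each target copies a feature from the following segment, so the direction is regressive.

voicing assimilation, regressive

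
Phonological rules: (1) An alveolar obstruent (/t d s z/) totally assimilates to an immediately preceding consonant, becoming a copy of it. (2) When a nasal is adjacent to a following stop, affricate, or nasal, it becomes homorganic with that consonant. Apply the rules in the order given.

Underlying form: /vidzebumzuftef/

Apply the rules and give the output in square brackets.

[viddebummuffef]

Rule 1: /z/ after /d/ → [d] (total assimilation)
Rule 1: /z/ after /m/ → [m] (total assimilation)
Rule 1: /t/ after /f/ → [f] (total assimilation)
After rule 1: viddebummuffef
Rule 2: no segment meets the rule's conditions; no change.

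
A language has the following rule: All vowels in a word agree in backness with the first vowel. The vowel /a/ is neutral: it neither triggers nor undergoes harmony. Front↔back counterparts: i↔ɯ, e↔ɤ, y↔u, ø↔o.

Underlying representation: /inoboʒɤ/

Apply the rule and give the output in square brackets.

/o/ harmonizes with /i/ ([-back]) → [ø]
/o/ harmonizes with /i/ ([-back]) → [ø]
/ɤ/ harmonizes with /i/ ([-back]) → [e]

[inøbøʒe]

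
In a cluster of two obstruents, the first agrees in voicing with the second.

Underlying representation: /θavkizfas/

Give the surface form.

[θafkisfas]

/v/ before /k/ (voiceless) → [f]
/z/ before /f/ (voiceless) → [s]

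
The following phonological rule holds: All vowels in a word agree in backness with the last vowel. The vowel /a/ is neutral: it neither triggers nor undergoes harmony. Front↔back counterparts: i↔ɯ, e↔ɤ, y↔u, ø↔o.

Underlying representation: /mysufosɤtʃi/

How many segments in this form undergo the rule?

/u/ harmonizes with /i/ ([-back]) → [y]
/o/ harmonizes with /i/ ([-back]) → [ø]
/ɤ/ harmonizes with /i/ ([-back]) → [e]
3 segments change.

3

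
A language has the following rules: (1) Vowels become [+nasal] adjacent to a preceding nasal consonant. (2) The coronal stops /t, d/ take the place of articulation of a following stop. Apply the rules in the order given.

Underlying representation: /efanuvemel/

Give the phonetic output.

[efanũvemẽl]

Rule 1: /u/ after nasal /n/ → [ũ]
Rule 1: /e/ after nasal /m/ → [ẽ]
After rule 1: efanũvemẽl
Rule 2: no segment meets the rule's conditions; no change.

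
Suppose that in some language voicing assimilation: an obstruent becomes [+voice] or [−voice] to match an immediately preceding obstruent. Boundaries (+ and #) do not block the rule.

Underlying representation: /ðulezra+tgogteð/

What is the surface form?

[ðulezra+tkogdeð]

/g/ after /t/ (voiceless) → [k]
/t/ after /g/ (voiced) → [d]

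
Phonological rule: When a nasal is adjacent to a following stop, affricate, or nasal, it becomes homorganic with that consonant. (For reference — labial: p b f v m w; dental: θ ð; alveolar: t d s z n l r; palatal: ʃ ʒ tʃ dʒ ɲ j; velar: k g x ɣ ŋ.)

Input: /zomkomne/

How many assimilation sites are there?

/m/ before /k/ (velar) → [ŋ]
/m/ before /n/ (alveolar) → [n]
2 segments change.

2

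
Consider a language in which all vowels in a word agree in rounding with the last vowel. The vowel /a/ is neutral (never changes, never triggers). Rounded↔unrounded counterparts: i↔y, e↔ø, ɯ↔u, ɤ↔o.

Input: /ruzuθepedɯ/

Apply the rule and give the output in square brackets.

[rɯzɯθepedɯ]

/u/ harmonizes with /ɯ/ ([-round]) → [ɯ]
/u/ harmonizes with /ɯ/ ([-round]) → [ɯ]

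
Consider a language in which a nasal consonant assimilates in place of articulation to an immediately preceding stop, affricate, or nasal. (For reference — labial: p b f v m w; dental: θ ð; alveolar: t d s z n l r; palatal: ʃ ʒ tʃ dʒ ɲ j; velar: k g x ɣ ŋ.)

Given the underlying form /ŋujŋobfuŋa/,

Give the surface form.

no segment meets the rule's conditions; no change.

[ŋujŋobfuŋa]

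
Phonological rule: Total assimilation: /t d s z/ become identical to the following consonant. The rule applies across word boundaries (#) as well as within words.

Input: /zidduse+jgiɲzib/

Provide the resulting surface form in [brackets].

[zidduse+jgiɲzib]

no segment meets the rule's conditions; no change.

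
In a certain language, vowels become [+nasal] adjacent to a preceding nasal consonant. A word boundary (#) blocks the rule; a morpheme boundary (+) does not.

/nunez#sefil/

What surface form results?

/u/ after nasal /n/ → [ũ]
/e/ after nasal /n/ → [ẽ]

[nũnẽz#sefil]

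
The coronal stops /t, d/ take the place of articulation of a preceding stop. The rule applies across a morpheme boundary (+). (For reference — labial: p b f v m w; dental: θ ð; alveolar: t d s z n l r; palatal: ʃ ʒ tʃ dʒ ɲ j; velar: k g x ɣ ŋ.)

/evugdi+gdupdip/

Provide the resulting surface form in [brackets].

/d/ after /g/ (velar) → [g]
/d/ after /g/ (velar) → [g]
/d/ after /p/ (labial) → [b]

[evuggi+ggupbip]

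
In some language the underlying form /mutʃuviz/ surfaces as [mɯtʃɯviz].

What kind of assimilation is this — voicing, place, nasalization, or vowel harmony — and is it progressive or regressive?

/u/→[ɯ] /u/→[ɯ].
Vowels agree with the last vowel, so the harmony is regressive.

vowel harmony, regressive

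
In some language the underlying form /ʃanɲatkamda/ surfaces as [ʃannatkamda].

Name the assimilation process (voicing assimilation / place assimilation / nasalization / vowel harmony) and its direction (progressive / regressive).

place assimilation, progressive

/ɲ/→[n].
Each target copies a feature from the preceding segment, so the direction is progressive.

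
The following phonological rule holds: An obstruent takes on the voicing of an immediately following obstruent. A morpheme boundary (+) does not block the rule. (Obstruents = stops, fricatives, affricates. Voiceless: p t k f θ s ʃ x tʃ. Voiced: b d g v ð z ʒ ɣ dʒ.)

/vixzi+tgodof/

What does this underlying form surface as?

/x/ before /z/ (voiced) → [ɣ]
/t/ before /g/ (voiced) → [d]

[viɣzi+dgodof]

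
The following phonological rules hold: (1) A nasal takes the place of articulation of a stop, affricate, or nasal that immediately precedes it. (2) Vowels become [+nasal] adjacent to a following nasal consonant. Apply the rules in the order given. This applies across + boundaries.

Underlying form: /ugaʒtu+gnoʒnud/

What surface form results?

[ugaʒtu+gŋoʒnud]

Rule 1: /n/ after /g/ (velar) → [ŋ]
After rule 1: ugaʒtu+gŋoʒnud
Rule 2: no segment meets the rule's conditions; no change.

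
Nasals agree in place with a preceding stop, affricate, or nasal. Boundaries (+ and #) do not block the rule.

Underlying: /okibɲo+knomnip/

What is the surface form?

/ɲ/ after /b/ (labial) → [m]
/n/ after /k/ (velar) → [ŋ]
/n/ after /m/ (labial) → [m]

[okibmo+kŋommip]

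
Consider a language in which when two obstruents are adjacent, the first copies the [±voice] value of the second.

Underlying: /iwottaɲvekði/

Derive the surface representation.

[iwottaɲvegði]

/k/ before /ð/ (voiced) → [g]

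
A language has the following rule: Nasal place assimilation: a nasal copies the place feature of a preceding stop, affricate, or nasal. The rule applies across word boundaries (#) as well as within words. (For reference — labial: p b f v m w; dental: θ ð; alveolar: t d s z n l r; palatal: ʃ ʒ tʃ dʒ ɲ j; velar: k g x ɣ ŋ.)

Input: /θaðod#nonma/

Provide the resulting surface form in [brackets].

/m/ after /n/ (alveolar) → [n]

[θaðod#nonna]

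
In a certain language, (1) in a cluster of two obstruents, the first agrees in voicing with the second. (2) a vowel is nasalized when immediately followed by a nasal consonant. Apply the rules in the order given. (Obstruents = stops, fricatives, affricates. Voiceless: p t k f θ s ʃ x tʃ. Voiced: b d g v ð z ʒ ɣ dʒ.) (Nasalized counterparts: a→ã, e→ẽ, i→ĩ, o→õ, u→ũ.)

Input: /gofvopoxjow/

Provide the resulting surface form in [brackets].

[govvopoxjow]

Rule 1: /f/ before /v/ (voiced) → [v]
After rule 1: govvopoxjow
Rule 2: no segment meets the rule's conditions; no change.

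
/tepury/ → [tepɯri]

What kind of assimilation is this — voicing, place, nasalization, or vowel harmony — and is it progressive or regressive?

/u/→[ɯ] /y/→[i].
Vowels agree with the first vowel, so the harmony is progressive.

vowel harmony, progressive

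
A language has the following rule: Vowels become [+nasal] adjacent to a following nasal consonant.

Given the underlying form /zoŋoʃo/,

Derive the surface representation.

[zõŋoʃo]

/o/ before nasal /ŋ/ → [õ]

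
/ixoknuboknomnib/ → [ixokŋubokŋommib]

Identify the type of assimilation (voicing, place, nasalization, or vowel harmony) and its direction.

place assimilation, progressive

/n/→[ŋ] /n/→[ŋ] /n/→[m].
Each target copies a feature from the preceding segment, so the direction is progressive.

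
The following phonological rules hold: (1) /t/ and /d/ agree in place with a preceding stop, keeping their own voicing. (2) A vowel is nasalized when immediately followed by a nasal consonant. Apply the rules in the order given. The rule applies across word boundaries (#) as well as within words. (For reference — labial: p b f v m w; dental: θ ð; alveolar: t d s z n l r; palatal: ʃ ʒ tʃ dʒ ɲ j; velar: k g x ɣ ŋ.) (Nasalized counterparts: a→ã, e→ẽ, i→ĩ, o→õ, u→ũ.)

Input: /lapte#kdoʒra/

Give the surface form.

[lappe#kgoʒra]

Rule 1: /t/ after /p/ (labial) → [p]
Rule 1: /d/ after /k/ (velar) → [g]
After rule 1: lappe#kgoʒra
Rule 2: no segment meets the rule's conditions; no change.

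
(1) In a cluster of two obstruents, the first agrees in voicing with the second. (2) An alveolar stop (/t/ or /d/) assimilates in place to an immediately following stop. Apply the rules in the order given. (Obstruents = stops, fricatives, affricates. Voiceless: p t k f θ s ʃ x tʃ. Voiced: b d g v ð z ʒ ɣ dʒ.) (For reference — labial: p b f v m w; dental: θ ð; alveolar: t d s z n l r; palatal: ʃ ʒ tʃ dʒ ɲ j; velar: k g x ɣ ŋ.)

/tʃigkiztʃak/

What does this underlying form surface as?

[tʃikkistʃak]

Rule 1: /g/ before /k/ (voiceless) → [k]
Rule 1: /z/ before /tʃ/ (voiceless) → [s]
After rule 1: tʃikkistʃak
Rule 2: no segment meets the rule's conditions; no change.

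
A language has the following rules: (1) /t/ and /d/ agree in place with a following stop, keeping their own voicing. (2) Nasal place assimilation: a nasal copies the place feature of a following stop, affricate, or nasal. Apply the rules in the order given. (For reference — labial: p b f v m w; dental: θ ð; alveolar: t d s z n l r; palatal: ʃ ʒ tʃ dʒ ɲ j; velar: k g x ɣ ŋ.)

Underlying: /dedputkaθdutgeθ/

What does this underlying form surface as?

Rule 1: /d/ before /p/ (labial) → [b]
Rule 1: /t/ before /k/ (velar) → [k]
Rule 1: /t/ before /g/ (velar) → [k]
After rule 1: debpukkaθdukgeθ
Rule 2: no segment meets the rule's conditions; no change.

[debpukkaθdukgeθ]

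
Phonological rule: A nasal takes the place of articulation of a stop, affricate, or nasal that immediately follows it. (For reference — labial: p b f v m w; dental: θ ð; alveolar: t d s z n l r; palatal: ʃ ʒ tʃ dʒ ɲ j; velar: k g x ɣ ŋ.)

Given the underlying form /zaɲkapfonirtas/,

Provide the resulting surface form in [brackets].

[zaŋkapfonirtas]

/ɲ/ before /k/ (velar) → [ŋ]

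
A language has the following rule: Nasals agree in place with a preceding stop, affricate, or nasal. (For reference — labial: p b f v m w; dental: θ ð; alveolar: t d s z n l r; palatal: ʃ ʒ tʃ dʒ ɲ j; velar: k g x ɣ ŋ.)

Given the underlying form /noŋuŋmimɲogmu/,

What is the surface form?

/m/ after /ŋ/ (velar) → [ŋ]
/ɲ/ after /m/ (labial) → [m]
/m/ after /g/ (velar) → [ŋ]

[noŋuŋŋimmogŋu]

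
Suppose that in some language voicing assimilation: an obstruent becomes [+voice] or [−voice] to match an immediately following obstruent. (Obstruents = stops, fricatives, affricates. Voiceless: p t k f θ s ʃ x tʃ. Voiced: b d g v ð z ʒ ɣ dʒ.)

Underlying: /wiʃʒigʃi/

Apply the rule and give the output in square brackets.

/ʃ/ before /ʒ/ (voiced) → [ʒ]
/g/ before /ʃ/ (voiceless) → [k]

[wiʒʒikʃi]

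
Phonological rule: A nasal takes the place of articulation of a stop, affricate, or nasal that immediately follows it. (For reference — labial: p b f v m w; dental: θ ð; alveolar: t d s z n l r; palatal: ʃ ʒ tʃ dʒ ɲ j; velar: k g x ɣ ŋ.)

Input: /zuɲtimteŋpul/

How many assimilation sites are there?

/ɲ/ before /t/ (alveolar) → [n]
/m/ before /t/ (alveolar) → [n]
/ŋ/ before /p/ (labial) → [m]
3 segments change.

3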